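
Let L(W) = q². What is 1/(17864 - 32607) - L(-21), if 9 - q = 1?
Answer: -943553/14743 ≈ -64.000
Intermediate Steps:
q = 8 (q = 9 - 1*1 = 9 - 1 = 8)
L(W) = 64 (L(W) = 8² = 64)
1/(17864 - 32607) - L(-21) = 1/(17864 - 32607) - 1*64 = 1/(-14743) - 64 = -1/14743 - 64 = -943553/14743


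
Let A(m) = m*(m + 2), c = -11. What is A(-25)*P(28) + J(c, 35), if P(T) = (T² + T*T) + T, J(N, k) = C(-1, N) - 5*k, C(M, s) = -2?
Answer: 917523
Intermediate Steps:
J(N, k) = -2 - 5*k
A(m) = m*(2 + m)
P(T) = T + 2*T² (P(T) = (T² + T²) + T = 2*T² + T = T + 2*T²)
A(-25)*P(28) + J(c, 35) = (-25*(2 - 25))*(28*(1 + 2*28)) + (-2 - 5*35) = (-25*(-23))*(28*(1 + 56)) + (-2 - 175) = 575*(28*57) - 177 = 575*1596 - 177 = 917700 - 177 = 917523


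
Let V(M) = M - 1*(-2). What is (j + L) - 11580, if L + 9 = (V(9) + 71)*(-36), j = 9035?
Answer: -5506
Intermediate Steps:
V(M) = 2 + M (V(M) = M + 2 = 2 + M)
L = -2961 (L = -9 + ((2 + 9) + 71)*(-36) = -9 + (11 + 71)*(-36) = -9 + 82*(-36) = -9 - 2952 = -2961)
(j + L) - 11580 = (9035 - 2961) - 11580 = 6074 - 11580 = -5506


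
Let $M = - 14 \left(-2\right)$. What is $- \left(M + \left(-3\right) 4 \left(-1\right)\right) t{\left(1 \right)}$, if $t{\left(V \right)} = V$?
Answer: $-40$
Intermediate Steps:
$M = 28$ ($M = \left(-1\right) \left(-28\right) = 28$)
$- \left(M + \left(-3\right) 4 \left(-1\right)\right) t{\left(1 \right)} = - \left(28 + \left(-3\right) 4 \left(-1\right)\right) 1 = - \left(28 - -12\right) 1 = - \left(28 + 12\right) 1 = - 40 \cdot 1 = \left(-1\right) 40 = -40$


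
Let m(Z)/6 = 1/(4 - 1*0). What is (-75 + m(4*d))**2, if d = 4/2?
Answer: 21609/4 ≈ 5402.3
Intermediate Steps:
d = 2 (d = 4*(1/2) = 2)
m(Z) = 3/2 (m(Z) = 6/(4 - 1*0) = 6/(4 + 0) = 6/4 = 6*(1/4) = 3/2)
(-75 + m(4*d))**2 = (-75 + 3/2)**2 = (-147/2)**2 = 21609/4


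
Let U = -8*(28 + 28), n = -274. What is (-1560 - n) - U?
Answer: -838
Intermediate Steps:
U = -448 (U = -8*56 = -448)
(-1560 - n) - U = (-1560 - 1*(-274)) - 1*(-448) = (-1560 + 274) + 448 = -1286 + 448 = -838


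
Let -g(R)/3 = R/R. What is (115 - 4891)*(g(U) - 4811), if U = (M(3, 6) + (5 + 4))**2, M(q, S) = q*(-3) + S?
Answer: 22991664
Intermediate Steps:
M(q, S) = S - 3*q (M(q, S) = -3*q + S = S - 3*q)
U = 36 (U = ((6 - 3*3) + (5 + 4))**2 = ((6 - 9) + 9)**2 = (-3 + 9)**2 = 6**2 = 36)
g(R) = -3 (g(R) = -3*R/R = -3*1 = -3)
(115 - 4891)*(g(U) - 4811) = (115 - 4891)*(-3 - 4811) = -4776*(-4814) = 22991664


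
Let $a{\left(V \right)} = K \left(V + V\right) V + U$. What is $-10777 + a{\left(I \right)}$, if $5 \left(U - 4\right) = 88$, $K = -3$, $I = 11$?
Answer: $- \frac{57407}{5} \approx -11481.0$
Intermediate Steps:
$U = \frac{108}{5}$ ($U = 4 + \frac{1}{5} \cdot 88 = 4 + \frac{88}{5} = \frac{108}{5} \approx 21.6$)
$a{\left(V \right)} = \frac{108}{5} - 6 V^{2}$ ($a{\left(V \right)} = - 3 \left(V + V\right) V + \frac{108}{5} = - 3 \cdot 2 V V + \frac{108}{5} = - 6 V V + \frac{108}{5} = - 6 V^{2} + \frac{108}{5} = \frac{108}{5} - 6 V^{2}$)
$-10777 + a{\left(I \right)} = -10777 + \left(\frac{108}{5} - 6 \cdot 11^{2}\right) = -10777 + \left(\frac{108}{5} - 726\right) = -10777 - \frac{3522}{5} = - \frac{57407}{5}$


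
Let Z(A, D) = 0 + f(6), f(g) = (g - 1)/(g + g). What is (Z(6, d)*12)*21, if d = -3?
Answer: 105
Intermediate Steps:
f(g) = (-1 + g)/(2*g) (f(g) = (-1 + g)/((2*g)) = (-1 + g)*(1/(2*g)) = (-1 + g)/(2*g))
Z(A, D) = 5/12 (Z(A, D) = 0 + (1/2)*(-1 + 6)/6 = 0 + (1/2)*(1/6)*5 = 0 + 5/12 = 5/12)
(Z(6, d)*12)*21 = ((5/12)*12)*21 = 5*21 = 105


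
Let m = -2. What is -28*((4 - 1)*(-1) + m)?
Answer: 140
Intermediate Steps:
-28*((4 - 1)*(-1) + m) = -28*((4 - 1)*(-1) - 2) = -28*(3*(-1) - 2) = -28*(-3 - 2) = -28*(-5) = 140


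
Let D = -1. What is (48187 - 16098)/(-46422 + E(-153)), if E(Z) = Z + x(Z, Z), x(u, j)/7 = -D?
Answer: -32089/46568 ≈ -0.68908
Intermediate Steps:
x(u, j) = 7 (x(u, j) = 7*(-1*(-1)) = 7*1 = 7)
E(Z) = 7 + Z (E(Z) = Z + 7 = 7 + Z)
(48187 - 16098)/(-46422 + E(-153)) = (48187 - 16098)/(-46422 + (7 - 153)) = 32089/(-46422 - 146) = 32089/(-46568) = 32089*(-1/46568) = -32089/46568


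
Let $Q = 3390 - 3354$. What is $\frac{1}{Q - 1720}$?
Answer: $- \frac{1}{1684} \approx -0.00059382$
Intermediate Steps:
$Q = 36$
$\frac{1}{Q - 1720} = \frac{1}{36 - 1720} = \frac{1}{-1684} = - \frac{1}{1684}$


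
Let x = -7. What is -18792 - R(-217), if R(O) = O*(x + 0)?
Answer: -20311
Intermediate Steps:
R(O) = -7*O (R(O) = O*(-7 + 0) = O*(-7) = -7*O)
-18792 - R(-217) = -18792 - (-7)*(-217) = -18792 - 1*1519 = -18792 - 1519 = -20311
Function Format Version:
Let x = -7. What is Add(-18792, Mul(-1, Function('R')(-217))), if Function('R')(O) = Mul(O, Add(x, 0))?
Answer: -20311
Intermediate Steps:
Function('R')(O) = Mul(-7, O) (Function('R')(O) = Mul(O, Add(-7, 0)) = Mul(O, -7) = Mul(-7, O))
Add(-18792, Mul(-1, Function('R')(-217))) = Add(-18792, Mul(-1, Mul(-7, -217))) = Add(-18792, Mul(-1, 1519)) = Add(-18792, -1519) = -20311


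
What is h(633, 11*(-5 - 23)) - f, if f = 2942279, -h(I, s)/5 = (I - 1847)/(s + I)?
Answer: -191246921/65 ≈ -2.9423e+6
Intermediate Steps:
h(I, s) = -5*(-1847 + I)/(I + s) (h(I, s) = -5*(I - 1847)/(s + I) = -5*(-1847 + I)/(I + s))
h(633, 11*(-5 - 23)) - f = 5*(1847 - 1*633)/(633 + 11*(-5 - 23)) - 1*2942279 = 5*(1847 - 633)/(633 + 11*(-28)) - 2942279 = 5*1214/(633 - 308) - 2942279 = 5*1214/325 - 2942279 = 5*(1/325)*1214 - 2942279 = 1214/65 - 2942279 = -191246921/65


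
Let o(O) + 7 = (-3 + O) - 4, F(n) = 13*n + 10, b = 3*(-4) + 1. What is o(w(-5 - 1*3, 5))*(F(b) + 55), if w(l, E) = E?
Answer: 702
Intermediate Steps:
b = -11 (b = -12 + 1 = -11)
F(n) = 10 + 13*n
o(O) = -14 + O (o(O) = -7 + ((-3 + O) - 4) = -7 + (-7 + O) = -14 + O)
o(w(-5 - 1*3, 5))*(F(b) + 55) = (-14 + 5)*((10 + 13*(-11)) + 55) = -9*((10 - 143) + 55) = -9*(-133 + 55) = -9*(-78) = 702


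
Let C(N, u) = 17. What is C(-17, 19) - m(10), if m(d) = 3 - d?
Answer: 24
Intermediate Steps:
C(-17, 19) - m(10) = 17 - (3 - 1*10) = 17 - (3 - 10) = 17 - 1*(-7) = 17 + 7 = 24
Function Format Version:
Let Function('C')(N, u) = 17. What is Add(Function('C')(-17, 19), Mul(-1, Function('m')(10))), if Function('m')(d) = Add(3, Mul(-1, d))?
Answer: 24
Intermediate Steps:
Add(Function('C')(-17, 19), Mul(-1, Function('m')(10))) = Add(17, Mul(-1, Add(3, Mul(-1, 10)))) = Add(17, Mul(-1, Add(3, -10))) = Add(17, Mul(-1, -7)) = Add(17, 7) = 24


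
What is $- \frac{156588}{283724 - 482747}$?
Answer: $\frac{52196}{66341} \approx 0.78678$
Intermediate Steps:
$- \frac{156588}{283724 - 482747} = - \frac{156588}{-199023} = \left(-156588\right) \left(- \frac{1}{199023}\right) = \frac{52196}{66341}$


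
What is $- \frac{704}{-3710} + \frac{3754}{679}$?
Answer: $\frac{1028954}{179935} \approx 5.7185$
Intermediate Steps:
$- \frac{704}{-3710} + \frac{3754}{679} = \left(-704\right) \left(- \frac{1}{3710}\right) + 3754 \cdot \frac{1}{679} = \frac{352}{1855} + \frac{3754}{679} = \frac{1028954}{179935}$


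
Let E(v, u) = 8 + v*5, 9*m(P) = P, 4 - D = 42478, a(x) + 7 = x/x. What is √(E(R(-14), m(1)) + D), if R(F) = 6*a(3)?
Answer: I*√42646 ≈ 206.51*I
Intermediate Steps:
a(x) = -6 (a(x) = -7 + x/x = -7 + 1 = -6)
D = -42474 (D = 4 - 1*42478 = 4 - 42478 = -42474)
R(F) = -36 (R(F) = 6*(-6) = -36)
m(P) = P/9
E(v, u) = 8 + 5*v
√(E(R(-14), m(1)) + D) = √((8 + 5*(-36)) - 42474) = √((8 - 180) - 42474) = √(-172 - 42474) = √(-42646) = I*√42646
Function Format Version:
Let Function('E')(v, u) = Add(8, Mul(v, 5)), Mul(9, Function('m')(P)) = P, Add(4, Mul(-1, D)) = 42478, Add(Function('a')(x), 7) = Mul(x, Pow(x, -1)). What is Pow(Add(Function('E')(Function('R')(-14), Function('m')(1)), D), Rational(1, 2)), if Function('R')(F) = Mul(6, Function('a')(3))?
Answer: Mul(I, Pow(42646, Rational(1, 2))) ≈ Mul(206.51, I)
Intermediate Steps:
Function('a')(x) = -6 (Function('a')(x) = Add(-7, Mul(x, Pow(x, -1))) = Add(-7, 1) = -6)
D = -42474 (D = Add(4, Mul(-1, 42478)) = Add(4, -42478) = -42474)
Function('R')(F) = -36 (Function('R')(F) = Mul(6, -6) = -36)
Function('m')(P) = Mul(Rational(1, 9), P)
Function('E')(v, u) = Add(8, Mul(5, v))
Pow(Add(Function('E')(Function('R')(-14), Function('m')(1)), D), Rational(1, 2)) = Pow(Add(Add(8, Mul(5, -36)), -42474), Rational(1, 2)) = Pow(Add(Add(8, -180), -42474), Rational(1, 2)) = Pow(Add(-172, -42474), Rational(1, 2)) = Pow(-42646, Rational(1, 2)) = Mul(I, Pow(42646, Rational(1, 2)))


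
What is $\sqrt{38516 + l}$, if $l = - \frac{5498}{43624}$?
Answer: $\frac{\sqrt{4581110249079}}{10906} \approx 196.25$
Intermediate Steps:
$l = - \frac{2749}{21812}$ ($l = \left(-5498\right) \frac{1}{43624} = - \frac{2749}{21812} \approx -0.12603$)
$\sqrt{38516 + l} = \sqrt{38516 - \frac{2749}{21812}} = \sqrt{\frac{840108243}{21812}} = \frac{\sqrt{4581110249079}}{10906}$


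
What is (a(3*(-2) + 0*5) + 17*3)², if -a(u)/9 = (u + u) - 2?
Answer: 31329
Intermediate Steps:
a(u) = 18 - 18*u (a(u) = -9*((u + u) - 2) = -9*(2*u - 2) = -9*(-2 + 2*u) = 18 - 18*u)
(a(3*(-2) + 0*5) + 17*3)² = ((18 - 18*(3*(-2) + 0*5)) + 17*3)² = ((18 - 18*(-6 + 0)) + 51)² = ((18 - 18*(-6)) + 51)² = ((18 + 108) + 51)² = (126 + 51)² = 177² = 31329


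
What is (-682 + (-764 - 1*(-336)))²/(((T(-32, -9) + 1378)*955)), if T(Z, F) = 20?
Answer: 41070/44503 ≈ 0.92286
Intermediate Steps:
(-682 + (-764 - 1*(-336)))²/(((T(-32, -9) + 1378)*955)) = (-682 + (-764 - 1*(-336)))²/(((20 + 1378)*955)) = (-682 + (-764 + 336))²/((1398*955)) = (-682 - 428)²/1335090 = (-1110)²*(1/1335090) = 1232100*(1/1335090) = 41070/44503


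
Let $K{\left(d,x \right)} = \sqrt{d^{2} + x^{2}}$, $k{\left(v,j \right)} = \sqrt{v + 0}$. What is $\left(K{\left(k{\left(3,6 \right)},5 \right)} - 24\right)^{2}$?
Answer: $604 - 96 \sqrt{7} \approx 350.01$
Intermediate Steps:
$k{\left(v,j \right)} = \sqrt{v}$
$\left(K{\left(k{\left(3,6 \right)},5 \right)} - 24\right)^{2} = \left(\sqrt{\left(\sqrt{3}\right)^{2} + 5^{2}} - 24\right)^{2} = \left(\sqrt{3 + 25} - 24\right)^{2} = \left(\sqrt{28} - 24\right)^{2} = \left(2 \sqrt{7} - 24\right)^{2} = \left(-24 + 2 \sqrt{7}\right)^{2}$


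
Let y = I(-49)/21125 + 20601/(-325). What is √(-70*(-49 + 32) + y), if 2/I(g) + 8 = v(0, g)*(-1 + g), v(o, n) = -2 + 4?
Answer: √38555489670/5850 ≈ 33.565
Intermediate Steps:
v(o, n) = 2
I(g) = 2/(-10 + 2*g) (I(g) = 2/(-8 + 2*(-1 + g)) = 2/(-8 + (-2 + 2*g)) = 2/(-10 + 2*g))
y = -72309511/1140750 (y = 1/(-5 - 49*21125) + 20601/(-325) = (1/21125)/(-54) + 20601*(-1/325) = -1/54*1/21125 - 20601/325 = -1/1140750 - 20601/325 = -72309511/1140750 ≈ -63.388)
√(-70*(-49 + 32) + y) = √(-70*(-49 + 32) - 72309511/1140750) = √(-70*(-17) - 72309511/1140750) = √(1190 - 72309511/1140750) = √(1285182989/1140750) = √38555489670/5850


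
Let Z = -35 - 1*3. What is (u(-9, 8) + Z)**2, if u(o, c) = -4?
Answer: 1764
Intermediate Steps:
Z = -38 (Z = -35 - 3 = -38)
(u(-9, 8) + Z)**2 = (-4 - 38)**2 = (-42)**2 = 1764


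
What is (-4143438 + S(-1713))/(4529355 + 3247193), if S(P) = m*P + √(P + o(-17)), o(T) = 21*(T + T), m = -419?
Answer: -3425691/7776548 + I*√2427/7776548 ≈ -0.44052 + 6.335e-6*I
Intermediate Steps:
o(T) = 42*T (o(T) = 21*(2*T) = 42*T)
S(P) = √(-714 + P) - 419*P (S(P) = -419*P + √(P + 42*(-17)) = -419*P + √(P - 714) = -419*P + √(-714 + P) = √(-714 + P) - 419*P)
(-4143438 + S(-1713))/(4529355 + 3247193) = (-4143438 + (√(-714 - 1713) - 419*(-1713)))/(4529355 + 3247193) = (-4143438 + (√(-2427) + 717747))/7776548 = (-4143438 + (I*√2427 + 717747))*(1/7776548) = (-4143438 + (717747 + I*√2427))*(1/7776548) = (-3425691 + I*√2427)*(1/7776548) = -3425691/7776548 + I*√2427/7776548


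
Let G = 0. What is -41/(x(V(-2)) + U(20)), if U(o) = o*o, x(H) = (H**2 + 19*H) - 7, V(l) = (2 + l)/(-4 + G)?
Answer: -41/393 ≈ -0.10433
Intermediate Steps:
V(l) = -1/2 - l/4 (V(l) = (2 + l)/(-4 + 0) = (2 + l)/(-4) = (2 + l)*(-1/4) = -1/2 - l/4)
x(H) = -7 + H**2 + 19*H
U(o) = o**2
-41/(x(V(-2)) + U(20)) = -41/((-7 + (-1/2 - 1/4*(-2))**2 + 19*(-1/2 - 1/4*(-2))) + 20**2) = -41/((-7 + (-1/2 + 1/2)**2 + 19*(-1/2 + 1/2)) + 400) = -41/((-7 + 0**2 + 19*0) + 400) = -41/((-7 + 0 + 0) + 400) = -41/(-7 + 400) = -41/393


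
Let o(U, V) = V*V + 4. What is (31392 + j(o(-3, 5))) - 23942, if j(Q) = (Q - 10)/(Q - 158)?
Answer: 961031/129 ≈ 7449.9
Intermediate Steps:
o(U, V) = 4 + V² (o(U, V) = V² + 4 = 4 + V²)
j(Q) = (-10 + Q)/(-158 + Q)
(31392 + j(o(-3, 5))) - 23942 = (31392 + (-10 + (4 + 5²))/(-158 + (4 + 5²))) - 23942 = (31392 + (-10 + (4 + 25))/(-158 + (4 + 25))) - 23942 = (31392 + (-10 + 29)/(-158 + 29)) - 23942 = (31392 + 19/(-129)) - 23942 = (31392 - 1/129*19) - 23942 = (31392 - 19/129) - 23942 = 4049549/129 - 23942 = 961031/129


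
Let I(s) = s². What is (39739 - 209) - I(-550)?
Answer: -262970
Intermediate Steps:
(39739 - 209) - I(-550) = (39739 - 209) - 1*(-550)² = 39530 - 1*302500 = 39530 - 302500 = -262970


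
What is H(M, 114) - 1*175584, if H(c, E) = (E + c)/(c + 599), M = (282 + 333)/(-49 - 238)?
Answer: -733589169/4178 ≈ -1.7558e+5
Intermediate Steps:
M = -15/7 (M = 615/(-287) = 615*(-1/287) = -15/7 ≈ -2.1429)
H(c, E) = (E + c)/(599 + c)
H(M, 114) - 1*175584 = (114 - 15/7)/(599 - 15/7) - 1*175584 = (783/7)/(4178/7) - 175584 = (7/4178)*(783/7) - 175584 = 783/4178 - 175584 = -733589169/4178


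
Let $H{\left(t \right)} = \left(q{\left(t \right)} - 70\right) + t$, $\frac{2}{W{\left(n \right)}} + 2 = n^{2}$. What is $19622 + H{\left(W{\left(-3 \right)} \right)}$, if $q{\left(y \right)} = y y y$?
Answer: $\frac{6706442}{343} \approx 19552.0$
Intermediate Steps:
$q{\left(y \right)} = y^{3}$ ($q{\left(y \right)} = y^{2} y = y^{3}$)
$W{\left(n \right)} = \frac{2}{-2 + n^{2}}$
$H{\left(t \right)} = -70 + t + t^{3}$ ($H{\left(t \right)} = \left(t^{3} - 70\right) + t = \left(-70 + t^{3}\right) + t = -70 + t + t^{3}$)
$19622 + H{\left(W{\left(-3 \right)} \right)} = 19622 + \left(-70 + \frac{2}{-2 + \left(-3\right)^{2}} + \left(\frac{2}{-2 + \left(-3\right)^{2}}\right)^{3}\right) = 19622 + \left(-70 + \frac{2}{-2 + 9} + \left(\frac{2}{-2 + 9}\right)^{3}\right) = 19622 + \left(-70 + \frac{2}{7} + \left(\frac{2}{7}\right)^{3}\right) = 19622 + \left(-70 + \frac{2}{7} + \frac{8}{343}\right) = 19622 - \frac{23904}{343} = \frac{6706442}{343}$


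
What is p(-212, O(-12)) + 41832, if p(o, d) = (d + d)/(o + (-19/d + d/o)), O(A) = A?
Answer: 5596676712/133789 ≈ 41832.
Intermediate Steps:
p(o, d) = 2*d/(o - 19/d + d/o) (p(o, d) = (2*d)/(o - 19/d + d/o) = 2*d/(o - 19/d + d/o))
p(-212, O(-12)) + 41832 = 2*(-212)*(-12)²/((-12)² - 19*(-212) - 12*(-212)²) + 41832 = 2*(-212)*144/(144 + 4028 - 12*44944) + 41832 = 2*(-212)*144/(144 + 4028 - 539328) + 41832 = 2*(-212)*144/(-535156) + 41832 = 2*(-212)*144*(-1/535156) + 41832 = 15264/133789 + 41832 = 5596676712/133789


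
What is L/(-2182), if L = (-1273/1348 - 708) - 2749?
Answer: 4661309/2941336 ≈ 1.5848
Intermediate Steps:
L = -4661309/1348 (L = (-1273*1/1348 - 708) - 2749 = (-1273/1348 - 708) - 2749 = -955657/1348 - 2749 = -4661309/1348 ≈ -3457.9)
L/(-2182) = -4661309/1348/(-2182) = -4661309/1348*(-1/2182) = 4661309/2941336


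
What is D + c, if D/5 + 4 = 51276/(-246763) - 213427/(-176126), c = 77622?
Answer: 3372908195719201/43461380138 ≈ 77607.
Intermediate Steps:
D = -651053352635/43461380138 (D = -20 + 5*(51276/(-246763) - 213427/(-176126)) = -20 + 5*(51276*(-1/246763) - 213427*(-1/176126)) = -20 + 5*(-51276/246763 + 213427/176126) = -20 + 5*(43634850025/43461380138) = -20 + 218174250125/43461380138 = -651053352635/43461380138 ≈ -14.980)
D + c = -651053352635/43461380138 + 77622 = 3372908195719201/43461380138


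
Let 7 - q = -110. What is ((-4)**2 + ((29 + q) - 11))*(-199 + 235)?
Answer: 5436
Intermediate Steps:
q = 117 (q = 7 - 1*(-110) = 7 + 110 = 117)
((-4)**2 + ((29 + q) - 11))*(-199 + 235) = ((-4)**2 + ((29 + 117) - 11))*(-199 + 235) = (16 + (146 - 11))*36 = (16 + 135)*36 = 151*36 = 5436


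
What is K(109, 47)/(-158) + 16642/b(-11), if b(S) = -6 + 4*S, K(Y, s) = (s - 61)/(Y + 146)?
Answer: -33525274/100725 ≈ -332.84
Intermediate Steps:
K(Y, s) = (-61 + s)/(146 + Y)
K(109, 47)/(-158) + 16642/b(-11) = ((-61 + 47)/(146 + 109))/(-158) + 16642/(-6 + 4*(-11)) = (-14/255)*(-1/158) + 16642/(-6 - 44) = ((1/255)*(-14))*(-1/158) + 16642/(-50) = -14/255*(-1/158) + 16642*(-1/50) = 7/20145 - 8321/25 = -33525274/100725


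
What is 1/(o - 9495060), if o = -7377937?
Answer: -1/16872997 ≈ -5.9266e-8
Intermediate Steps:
1/(o - 9495060) = 1/(-7377937 - 9495060) = 1/(-16872997) = -1/16872997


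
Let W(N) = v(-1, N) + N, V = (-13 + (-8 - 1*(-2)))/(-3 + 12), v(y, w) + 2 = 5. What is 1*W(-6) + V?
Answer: -46/9 ≈ -5.1111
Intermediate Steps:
v(y, w) = 3 (v(y, w) = -2 + 5 = 3)
V = -19/9 (V = (-13 + (-8 + 2))/9 = (-13 - 6)*(1/9) = -19*1/9 = -19/9 ≈ -2.1111)
W(N) = 3 + N
1*W(-6) + V = 1*(3 - 6) - 19/9 = 1*(-3) - 19/9 = -3 - 19/9 = -46/9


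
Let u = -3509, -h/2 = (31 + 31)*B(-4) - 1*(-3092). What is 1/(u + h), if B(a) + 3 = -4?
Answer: -1/8825 ≈ -0.00011331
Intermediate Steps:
B(a) = -7 (B(a) = -3 - 4 = -7)
h = -5316 (h = -2*((31 + 31)*(-7) - 1*(-3092)) = -2*(62*(-7) + 3092) = -2*(-434 + 3092) = -2*2658 = -5316)
1/(u + h) = 1/(-3509 - 5316) = 1/(-8825) = -1/8825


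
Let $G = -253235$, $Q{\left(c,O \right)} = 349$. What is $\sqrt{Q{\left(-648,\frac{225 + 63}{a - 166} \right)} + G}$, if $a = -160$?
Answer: $i \sqrt{252886} \approx 502.88 i$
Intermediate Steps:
$\sqrt{Q{\left(-648,\frac{225 + 63}{a - 166} \right)} + G} = \sqrt{349 - 253235} = \sqrt{-252886} = i \sqrt{252886}$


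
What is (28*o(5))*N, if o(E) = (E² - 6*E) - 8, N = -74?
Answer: 26936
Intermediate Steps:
o(E) = -8 + E² - 6*E
(28*o(5))*N = (28*(-8 + 5² - 6*5))*(-74) = (28*(-8 + 25 - 30))*(-74) = (28*(-13))*(-74) = -364*(-74) = 26936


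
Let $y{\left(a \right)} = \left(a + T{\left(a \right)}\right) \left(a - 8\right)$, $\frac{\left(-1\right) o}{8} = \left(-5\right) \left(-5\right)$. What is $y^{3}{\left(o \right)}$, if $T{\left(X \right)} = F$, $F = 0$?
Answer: $71991296000000$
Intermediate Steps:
$T{\left(X \right)} = 0$
$o = -200$ ($o = - 8 \left(\left(-5\right) \left(-5\right)\right) = \left(-8\right) 25 = -200$)
$y{\left(a \right)} = a \left(-8 + a\right)$ ($y{\left(a \right)} = \left(a + 0\right) \left(a - 8\right) = a \left(-8 + a\right)$)
$y^{3}{\left(o \right)} = \left(- 200 \left(-8 - 200\right)\right)^{3} = \left(\left(-200\right) \left(-208\right)\right)^{3} = 41600^{3} = 71991296000000$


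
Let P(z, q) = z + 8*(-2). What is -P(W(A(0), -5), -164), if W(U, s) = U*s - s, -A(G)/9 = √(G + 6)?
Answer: 11 - 45*√6 ≈ -99.227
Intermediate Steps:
A(G) = -9*√(6 + G) (A(G) = -9*√(G + 6) = -9*√(6 + G))
W(U, s) = -s + U*s
P(z, q) = -16 + z (P(z, q) = z - 16 = -16 + z)
-P(W(A(0), -5), -164) = -(-16 - 5*(-1 - 9*√(6 + 0))) = -(-16 - 5*(-1 - 9*√6)) = -(-16 + (5 + 45*√6)) = -(-11 + 45*√6) = 11 - 45*√6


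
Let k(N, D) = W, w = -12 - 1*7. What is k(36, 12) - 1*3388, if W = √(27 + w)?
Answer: -3388 + 2*√2 ≈ -3385.2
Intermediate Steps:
w = -19 (w = -12 - 7 = -19)
W = 2*√2 (W = √(27 - 19) = √8 = 2*√2 ≈ 2.8284)
k(N, D) = 2*√2
k(36, 12) - 1*3388 = 2*√2 - 1*3388 = 2*√2 - 3388 = -3388 + 2*√2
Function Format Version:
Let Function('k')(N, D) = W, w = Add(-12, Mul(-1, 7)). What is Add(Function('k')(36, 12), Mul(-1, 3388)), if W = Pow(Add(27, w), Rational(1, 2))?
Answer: Add(-3388, Mul(2, Pow(2, Rational(1, 2)))) ≈ -3385.2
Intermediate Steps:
w = -19 (w = Add(-12, -7) = -19)
W = Mul(2, Pow(2, Rational(1, 2))) (W = Pow(Add(27, -19), Rational(1, 2)) = Pow(8, Rational(1, 2)) = Mul(2, Pow(2, Rational(1, 2))) ≈ 2.8284)
Function('k')(N, D) = Mul(2, Pow(2, Rational(1, 2)))
Add(Function('k')(36, 12), Mul(-1, 3388)) = Add(Mul(2, Pow(2, Rational(1, 2))), Mul(-1, 3388)) = Add(Mul(2, Pow(2, Rational(1, 2))), -3388) = Add(-3388, Mul(2, Pow(2, Rational(1, 2))))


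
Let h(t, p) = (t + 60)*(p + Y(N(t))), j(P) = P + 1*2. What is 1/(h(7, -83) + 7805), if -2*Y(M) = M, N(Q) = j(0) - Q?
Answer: 2/4823 ≈ 0.00041468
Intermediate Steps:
j(P) = 2 + P (j(P) = P + 2 = 2 + P)
N(Q) = 2 - Q (N(Q) = (2 + 0) - Q = 2 - Q)
Y(M) = -M/2
h(t, p) = (60 + t)*(-1 + p + t/2) (h(t, p) = (t + 60)*(p - (2 - t)/2) = (60 + t)*(p + (-1 + t/2)) = (60 + t)*(-1 + p + t/2))
1/(h(7, -83) + 7805) = 1/((-60 + (½)*7² + 29*7 + 60*(-83) - 83*7) + 7805) = 1/((-60 + (½)*49 + 203 - 4980 - 581) + 7805) = 1/((-60 + 49/2 + 203 - 4980 - 581) + 7805) = 1/(-10787/2 + 7805) = 1/(4823/2) = 2/4823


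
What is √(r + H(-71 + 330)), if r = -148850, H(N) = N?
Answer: I*√148591 ≈ 385.48*I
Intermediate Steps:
√(r + H(-71 + 330)) = √(-148850 + (-71 + 330)) = √(-148850 + 259) = √(-148591) = I*√148591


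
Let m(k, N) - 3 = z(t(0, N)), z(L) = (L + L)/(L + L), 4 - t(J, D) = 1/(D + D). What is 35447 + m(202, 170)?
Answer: 35451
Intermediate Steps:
t(J, D) = 4 - 1/(2*D) (t(J, D) = 4 - 1/(D + D) = 4 - 1/(2*D))
z(L) = 1 (z(L) = (2*L)/((2*L)) = (2*L)*(1/(2*L)) = 1)
m(k, N) = 4 (m(k, N) = 3 + 1 = 4)
35447 + m(202, 170) = 35447 + 4 = 35451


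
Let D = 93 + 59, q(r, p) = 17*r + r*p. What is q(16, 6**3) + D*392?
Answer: 63312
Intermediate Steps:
q(r, p) = 17*r + p*r
D = 152
q(16, 6**3) + D*392 = 16*(17 + 6**3) + 152*392 = 16*(17 + 216) + 59584 = 16*233 + 59584 = 3728 + 59584 = 63312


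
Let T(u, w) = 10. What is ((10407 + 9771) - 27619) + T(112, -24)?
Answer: -7431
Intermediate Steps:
((10407 + 9771) - 27619) + T(112, -24) = ((10407 + 9771) - 27619) + 10 = (20178 - 27619) + 10 = -7441 + 10 = -7431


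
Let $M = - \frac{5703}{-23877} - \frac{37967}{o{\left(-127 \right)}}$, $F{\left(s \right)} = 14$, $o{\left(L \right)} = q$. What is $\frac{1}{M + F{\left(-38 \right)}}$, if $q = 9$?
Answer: $- \frac{23877}{100386470} \approx -0.00023785$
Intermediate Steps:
$o{\left(L \right)} = 9$
$M = - \frac{100720748}{23877}$ ($M = - \frac{5703}{-23877} - \frac{37967}{9} = \left(-5703\right) \left(- \frac{1}{23877}\right) - \frac{37967}{9} = \frac{1901}{7959} - \frac{37967}{9} = - \frac{100720748}{23877} \approx -4218.3$)
$\frac{1}{M + F{\left(-38 \right)}} = \frac{1}{- \frac{100720748}{23877} + 14} = \frac{1}{- \frac{100386470}{23877}} = - \frac{23877}{100386470}$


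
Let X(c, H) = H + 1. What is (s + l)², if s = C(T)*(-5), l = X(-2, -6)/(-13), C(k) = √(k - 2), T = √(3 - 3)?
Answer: -8425/169 - 50*I*√2/13 ≈ -49.852 - 5.4393*I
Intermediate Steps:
X(c, H) = 1 + H
T = 0 (T = √0 = 0)
C(k) = √(-2 + k)
l = 5/13 (l = (1 - 6)/(-13) = -5*(-1/13) = 5/13 ≈ 0.38462)
s = -5*I*√2 (s = √(-2 + 0)*(-5) = √(-2)*(-5) = (I*√2)*(-5) = -5*I*√2 ≈ -7.0711*I)
(s + l)² = (-5*I*√2 + 5/13)² = (5/13 - 5*I*√2)²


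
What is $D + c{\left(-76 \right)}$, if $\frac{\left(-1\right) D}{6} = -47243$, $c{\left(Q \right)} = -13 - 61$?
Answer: $283384$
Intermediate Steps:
$c{\left(Q \right)} = -74$
$D = 283458$ ($D = \left(-6\right) \left(-47243\right) = 283458$)
$D + c{\left(-76 \right)} = 283458 - 74 = 283384$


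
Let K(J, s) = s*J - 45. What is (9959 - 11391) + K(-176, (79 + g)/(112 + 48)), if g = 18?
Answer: -15837/10 ≈ -1583.7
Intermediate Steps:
K(J, s) = -45 + J*s (K(J, s) = J*s - 45 = -45 + J*s)
(9959 - 11391) + K(-176, (79 + g)/(112 + 48)) = (9959 - 11391) + (-45 - 176*(79 + 18)/(112 + 48)) = -1432 + (-45 - 17072/160) = -1432 + (-45 - 176*97/160) = -1432 + (-45 - 1067/10) = -1432 - 1517/10 = -15837/10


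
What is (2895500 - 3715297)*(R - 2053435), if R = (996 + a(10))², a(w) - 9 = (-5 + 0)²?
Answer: 813677215395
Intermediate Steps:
a(w) = 34 (a(w) = 9 + (-5 + 0)² = 9 + (-5)² = 9 + 25 = 34)
R = 1060900 (R = (996 + 34)² = 1030² = 1060900)
(2895500 - 3715297)*(R - 2053435) = (2895500 - 3715297)*(1060900 - 2053435) = -819797*(-992535) = 813677215395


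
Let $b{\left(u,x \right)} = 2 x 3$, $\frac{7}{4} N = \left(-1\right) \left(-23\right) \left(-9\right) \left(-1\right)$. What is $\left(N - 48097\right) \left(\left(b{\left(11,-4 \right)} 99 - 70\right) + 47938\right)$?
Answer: $- \frac{15278533692}{7} \approx -2.1826 \cdot 10^{9}$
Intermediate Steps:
$N = \frac{828}{7}$ ($N = \frac{4 \left(-1\right) \left(-23\right) \left(-9\right) \left(-1\right)}{7} = \frac{4 \cdot 23 \left(-9\right) \left(-1\right)}{7} = \frac{4 \left(\left(-207\right) \left(-1\right)\right)}{7} = \frac{4}{7} \cdot 207 = \frac{828}{7} \approx 118.29$)
$b{\left(u,x \right)} = 6 x$
$\left(N - 48097\right) \left(\left(b{\left(11,-4 \right)} 99 - 70\right) + 47938\right) = \left(\frac{828}{7} - 48097\right) \left(\left(6 \left(-4\right) 99 - 70\right) + 47938\right) = - \frac{335851 \left(\left(\left(-24\right) 99 - 70\right) + 47938\right)}{7} = - \frac{335851 \left(\left(-2376 - 70\right) + 47938\right)}{7} = - \frac{335851 \left(-2446 + 47938\right)}{7} = \left(- \frac{335851}{7}\right) 45492 = - \frac{15278533692}{7}$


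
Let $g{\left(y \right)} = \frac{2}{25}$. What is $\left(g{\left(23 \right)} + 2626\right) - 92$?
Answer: $\frac{63352}{25} \approx 2534.1$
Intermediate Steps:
$g{\left(y \right)} = \frac{2}{25}$ ($g{\left(y \right)} = 2 \cdot \frac{1}{25} = \frac{2}{25}$)
$\left(g{\left(23 \right)} + 2626\right) - 92 = \left(\frac{2}{25} + 2626\right) - 92 = \frac{65652}{25} - 92 = \frac{63352}{25}$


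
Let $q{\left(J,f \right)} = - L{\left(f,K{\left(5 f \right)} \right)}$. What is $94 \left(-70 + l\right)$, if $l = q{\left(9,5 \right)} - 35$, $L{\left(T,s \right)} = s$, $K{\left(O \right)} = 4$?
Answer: $-10246$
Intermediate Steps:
$q{\left(J,f \right)} = -4$ ($q{\left(J,f \right)} = \left(-1\right) 4 = -4$)
$l = -39$ ($l = -4 - 35 = -39$)
$94 \left(-70 + l\right) = 94 \left(-70 - 39\right) = 94 \left(-109\right) = -10246$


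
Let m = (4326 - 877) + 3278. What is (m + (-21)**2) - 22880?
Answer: -15712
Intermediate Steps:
m = 6727 (m = 3449 + 3278 = 6727)
(m + (-21)**2) - 22880 = (6727 + (-21)**2) - 22880 = (6727 + 441) - 22880 = 7168 - 22880 = -15712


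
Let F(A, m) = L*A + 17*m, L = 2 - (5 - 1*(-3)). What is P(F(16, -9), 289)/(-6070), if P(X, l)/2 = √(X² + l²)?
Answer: -√145522/3035 ≈ -0.12569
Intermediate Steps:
L = -6 (L = 2 - (5 + 3) = 2 - 1*8 = 2 - 8 = -6)
F(A, m) = -6*A + 17*m
P(X, l) = 2*√(X² + l²)
P(F(16, -9), 289)/(-6070) = (2*√((-6*16 + 17*(-9))² + 289²))/(-6070) = (2*√((-96 - 153)² + 83521))*(-1/6070) = (2*√((-249)² + 83521))*(-1/6070) = (2*√(62001 + 83521))*(-1/6070) = (2*√145522)*(-1/6070) = -√145522/3035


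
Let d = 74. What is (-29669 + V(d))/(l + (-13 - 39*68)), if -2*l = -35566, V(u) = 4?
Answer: -29665/15118 ≈ -1.9622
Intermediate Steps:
l = 17783 (l = -1/2*(-35566) = 17783)
(-29669 + V(d))/(l + (-13 - 39*68)) = (-29669 + 4)/(17783 + (-13 - 39*68)) = -29665/(17783 + (-13 - 2652)) = -29665/(17783 - 2665) = -29665/15118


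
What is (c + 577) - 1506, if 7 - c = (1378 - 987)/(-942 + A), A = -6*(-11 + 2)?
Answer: -818345/888 ≈ -921.56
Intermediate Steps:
A = 54 (A = -6*(-9) = 54)
c = 6607/888 (c = 7 - (1378 - 987)/(-942 + 54) = 7 - 391/(-888) = 7 - 391*(-1)/888 = 7 - 1*(-391/888) = 7 + 391/888 = 6607/888 ≈ 7.4403)
(c + 577) - 1506 = (6607/888 + 577) - 1506 = 518983/888 - 1506 = -818345/888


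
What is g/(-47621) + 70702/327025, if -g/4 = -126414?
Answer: -161995253458/15573257525 ≈ -10.402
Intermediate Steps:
g = 505656 (g = -4*(-126414) = 505656)
g/(-47621) + 70702/327025 = 505656/(-47621) + 70702/327025 = 505656*(-1/47621) + 70702*(1/327025) = -505656/47621 + 70702/327025 = -161995253458/15573257525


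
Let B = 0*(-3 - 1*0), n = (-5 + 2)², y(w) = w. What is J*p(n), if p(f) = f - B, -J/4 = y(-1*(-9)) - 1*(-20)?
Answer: -1044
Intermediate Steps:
n = 9 (n = (-3)² = 9)
J = -116 (J = -4*(-1*(-9) - 1*(-20)) = -4*(9 + 20) = -4*29 = -116)
B = 0 (B = 0*(-3 + 0) = 0*(-3) = 0)
p(f) = f (p(f) = f - 1*0 = f + 0 = f)
J*p(n) = -116*9 = -1044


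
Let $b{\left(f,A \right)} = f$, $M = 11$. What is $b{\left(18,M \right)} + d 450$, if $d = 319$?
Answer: $143568$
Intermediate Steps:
$b{\left(18,M \right)} + d 450 = 18 + 319 \cdot 450 = 18 + 143550 = 143568$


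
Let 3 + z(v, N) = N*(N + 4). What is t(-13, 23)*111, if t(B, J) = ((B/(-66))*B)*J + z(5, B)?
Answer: 134569/22 ≈ 6116.8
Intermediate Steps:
z(v, N) = -3 + N*(4 + N) (z(v, N) = -3 + N*(N + 4) = -3 + N*(4 + N))
t(B, J) = -3 + B² + 4*B - J*B²/66 (t(B, J) = ((B/(-66))*B)*J + (-3 + B² + 4*B) = ((B*(-1/66))*B)*J + (-3 + B² + 4*B) = ((-B/66)*B)*J + (-3 + B² + 4*B) = (-B²/66)*J + (-3 + B² + 4*B) = -J*B²/66 + (-3 + B² + 4*B) = -3 + B² + 4*B - J*B²/66)
t(-13, 23)*111 = (-3 + (-13)² + 4*(-13) - 1/66*23*(-13)²)*111 = (-3 + 169 - 52 - 1/66*23*169)*111 = (-3 + 169 - 52 - 3887/66)*111 = (3637/66)*111 = 134569/22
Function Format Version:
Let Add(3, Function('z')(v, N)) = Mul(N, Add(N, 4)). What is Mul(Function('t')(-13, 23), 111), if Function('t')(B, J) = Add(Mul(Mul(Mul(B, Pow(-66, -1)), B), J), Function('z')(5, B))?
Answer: Rational(134569, 22) ≈ 6116.8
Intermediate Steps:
Function('z')(v, N) = Add(-3, Mul(N, Add(4, N))) (Function('z')(v, N) = Add(-3, Mul(N, Add(N, 4))) = Add(-3, Mul(N, Add(4, N))))
Function('t')(B, J) = Add(-3, Pow(B, 2), Mul(4, B), Mul(Rational(-1, 66), J, Pow(B, 2))) (Function('t')(B, J) = Add(Mul(Mul(Mul(B, Pow(-66, -1)), B), J), Add(-3, Pow(B, 2), Mul(4, B))) = Add(Mul(Mul(Mul(B, Rational(-1, 66)), B), J), Add(-3, Pow(B, 2), Mul(4, B))) = Add(Mul(Mul(Mul(Rational(-1, 66), B), B), J), Add(-3, Pow(B, 2), Mul(4, B))) = Add(Mul(Mul(Rational(-1, 66), Pow(B, 2)), J), Add(-3, Pow(B, 2), Mul(4, B))) = Add(Mul(Rational(-1, 66), J, Pow(B, 2)), Add(-3, Pow(B, 2), Mul(4, B))) = Add(-3, Pow(B, 2), Mul(4, B), Mul(Rational(-1, 66), J, Pow(B, 2))))
Mul(Function('t')(-13, 23), 111) = Mul(Add(-3, Pow(-13, 2), Mul(4, -13), Mul(Rational(-1, 66), 23, Pow(-13, 2))), 111) = Mul(Add(-3, 169, -52, Mul(Rational(-1, 66), 23, 169)), 111) = Mul(Add(-3, 169, -52, Rational(-3887, 66)), 111) = Mul(Rational(3637, 66), 111) = Rational(134569, 22)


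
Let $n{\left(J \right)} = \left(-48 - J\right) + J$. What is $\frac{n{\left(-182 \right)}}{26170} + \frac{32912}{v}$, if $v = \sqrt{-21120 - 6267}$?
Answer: $- \frac{24}{13085} - \frac{1936 i \sqrt{3043}}{537} \approx -0.0018342 - 198.88 i$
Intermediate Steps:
$n{\left(J \right)} = -48$
$v = 3 i \sqrt{3043}$ ($v = \sqrt{-27387} = 3 i \sqrt{3043} \approx 165.49 i$)
$\frac{n{\left(-182 \right)}}{26170} + \frac{32912}{v} = - \frac{48}{26170} + \frac{32912}{3 i \sqrt{3043}} = \left(-48\right) \frac{1}{26170} + 32912 \left(- \frac{i \sqrt{3043}}{9129}\right) = - \frac{24}{13085} - \frac{1936 i \sqrt{3043}}{537}$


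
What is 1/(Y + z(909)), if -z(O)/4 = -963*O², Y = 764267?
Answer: 1/3183598679 ≈ 3.1411e-10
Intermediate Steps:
z(O) = 3852*O² (z(O) = -(-3852)*O² = 3852*O²)
1/(Y + z(909)) = 1/(764267 + 3852*909²) = 1/(764267 + 3852*826281) = 1/(764267 + 3182834412) = 1/3183598679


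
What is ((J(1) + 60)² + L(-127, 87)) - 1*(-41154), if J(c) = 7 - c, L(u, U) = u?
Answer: 45383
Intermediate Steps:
((J(1) + 60)² + L(-127, 87)) - 1*(-41154) = (((7 - 1*1) + 60)² - 127) - 1*(-41154) = (((7 - 1) + 60)² - 127) + 41154 = ((6 + 60)² - 127) + 41154 = (66² - 127) + 41154 = (4356 - 127) + 41154 = 4229 + 41154 = 45383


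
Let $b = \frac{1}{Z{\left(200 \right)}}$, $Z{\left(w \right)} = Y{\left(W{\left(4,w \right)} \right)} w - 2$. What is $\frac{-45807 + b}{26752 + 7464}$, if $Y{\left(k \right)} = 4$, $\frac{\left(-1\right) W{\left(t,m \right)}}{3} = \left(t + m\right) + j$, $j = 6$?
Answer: $- \frac{2811845}{2100336} \approx -1.3388$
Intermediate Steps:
$W{\left(t,m \right)} = -18 - 3 m - 3 t$ ($W{\left(t,m \right)} = - 3 \left(\left(t + m\right) + 6\right) = - 3 \left(\left(m + t\right) + 6\right) = - 3 \left(6 + m + t\right) = -18 - 3 m - 3 t$)
$Z{\left(w \right)} = -2 + 4 w$ ($Z{\left(w \right)} = 4 w - 2 = -2 + 4 w$)
$b = \frac{1}{798}$ ($b = \frac{1}{-2 + 4 \cdot 200} = \frac{1}{-2 + 800} = \frac{1}{798} \approx 0.0012531$)
$\frac{-45807 + b}{26752 + 7464} = \frac{-45807 + \frac{1}{798}}{26752 + 7464} = - \frac{36553985}{798 \cdot 34216} = \left(- \frac{36553985}{798}\right) \frac{1}{34216} = - \frac{2811845}{2100336}$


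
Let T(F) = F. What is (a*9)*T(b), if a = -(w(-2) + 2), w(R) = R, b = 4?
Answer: 0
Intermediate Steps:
a = 0 (a = -(-2 + 2) = -1*0 = 0)
(a*9)*T(b) = (0*9)*4 = 0*4 = 0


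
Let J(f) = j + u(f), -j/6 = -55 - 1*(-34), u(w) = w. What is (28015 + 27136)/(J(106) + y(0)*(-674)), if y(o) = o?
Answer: 55151/232 ≈ 237.72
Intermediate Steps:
j = 126 (j = -6*(-55 - 1*(-34)) = -6*(-55 + 34) = -6*(-21) = 126)
J(f) = 126 + f
(28015 + 27136)/(J(106) + y(0)*(-674)) = (28015 + 27136)/((126 + 106) + 0*(-674)) = 55151/(232 + 0) = 55151/232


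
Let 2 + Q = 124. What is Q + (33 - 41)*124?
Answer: -870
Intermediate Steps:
Q = 122 (Q = -2 + 124 = 122)
Q + (33 - 41)*124 = 122 + (33 - 41)*124 = 122 - 8*124 = 122 - 992 = -870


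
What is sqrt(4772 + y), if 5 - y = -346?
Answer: sqrt(5123) ≈ 71.575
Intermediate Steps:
y = 351 (y = 5 - 1*(-346) = 5 + 346 = 351)
sqrt(4772 + y) = sqrt(4772 + 351) = sqrt(5123)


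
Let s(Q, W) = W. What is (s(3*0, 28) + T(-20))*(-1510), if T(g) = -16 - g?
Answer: -48320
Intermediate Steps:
(s(3*0, 28) + T(-20))*(-1510) = (28 + (-16 - 1*(-20)))*(-1510) = (28 + (-16 + 20))*(-1510) = (28 + 4)*(-1510) = 32*(-1510) = -48320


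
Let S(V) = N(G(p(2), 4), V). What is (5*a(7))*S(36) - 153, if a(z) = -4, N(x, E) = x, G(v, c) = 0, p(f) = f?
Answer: -153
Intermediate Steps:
S(V) = 0
(5*a(7))*S(36) - 153 = (5*(-4))*0 - 153 = -20*0 - 153 = 0 - 153 = -153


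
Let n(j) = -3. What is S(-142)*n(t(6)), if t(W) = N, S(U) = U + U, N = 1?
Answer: 852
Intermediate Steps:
S(U) = 2*U
t(W) = 1
S(-142)*n(t(6)) = (2*(-142))*(-3) = -284*(-3) = 852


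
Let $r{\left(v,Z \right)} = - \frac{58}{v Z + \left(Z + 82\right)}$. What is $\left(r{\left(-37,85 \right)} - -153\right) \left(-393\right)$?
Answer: $- \frac{89543478}{1489} \approx -60137.0$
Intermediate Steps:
$r{\left(v,Z \right)} = - \frac{58}{82 + Z + Z v}$ ($r{\left(v,Z \right)} = - \frac{58}{Z v + \left(82 + Z\right)} = - \frac{58}{82 + Z + Z v}$)
$\left(r{\left(-37,85 \right)} - -153\right) \left(-393\right) = \left(- \frac{58}{82 + 85 + 85 \left(-37\right)} - -153\right) \left(-393\right) = \left(- \frac{58}{82 + 85 - 3145} + 153\right) \left(-393\right) = \left(- \frac{58}{-2978} + 153\right) \left(-393\right) = \left(\left(-58\right) \left(- \frac{1}{2978}\right) + 153\right) \left(-393\right) = \left(\frac{29}{1489} + 153\right) \left(-393\right) = \frac{227846}{1489} \left(-393\right) = - \frac{89543478}{1489}$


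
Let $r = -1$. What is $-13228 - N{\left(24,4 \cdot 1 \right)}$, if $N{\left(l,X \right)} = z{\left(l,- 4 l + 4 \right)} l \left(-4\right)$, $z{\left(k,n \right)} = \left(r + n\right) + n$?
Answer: $-30988$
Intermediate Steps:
$z{\left(k,n \right)} = -1 + 2 n$ ($z{\left(k,n \right)} = \left(-1 + n\right) + n = -1 + 2 n$)
$N{\left(l,X \right)} = - 4 l \left(7 - 8 l\right)$ ($N{\left(l,X \right)} = \left(-1 + 2 \left(- 4 l + 4\right)\right) l \left(-4\right) = \left(-1 + 2 \left(4 - 4 l\right)\right) l \left(-4\right) = \left(-1 - \left(-8 + 8 l\right)\right) l \left(-4\right) = \left(7 - 8 l\right) l \left(-4\right) = l \left(7 - 8 l\right) \left(-4\right) = - 4 l \left(7 - 8 l\right)$)
$-13228 - N{\left(24,4 \cdot 1 \right)} = -13228 - 4 \cdot 24 \left(-7 + 8 \cdot 24\right) = -13228 - 4 \cdot 24 \left(-7 + 192\right) = -13228 - 4 \cdot 24 \cdot 185 = -13228 - 17760 = -30988$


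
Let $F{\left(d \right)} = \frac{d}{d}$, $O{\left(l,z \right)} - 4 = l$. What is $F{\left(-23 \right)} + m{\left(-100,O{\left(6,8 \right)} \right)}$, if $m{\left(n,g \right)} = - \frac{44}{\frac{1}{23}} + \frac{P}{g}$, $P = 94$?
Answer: $- \frac{5008}{5} \approx -1001.6$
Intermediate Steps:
$O{\left(l,z \right)} = 4 + l$
$F{\left(d \right)} = 1$
$m{\left(n,g \right)} = -1012 + \frac{94}{g}$ ($m{\left(n,g \right)} = - \frac{44}{\frac{1}{23}} + \frac{94}{g} = - 44 \frac{1}{\frac{1}{23}} + \frac{94}{g} = \left(-44\right) 23 + \frac{94}{g} = -1012 + \frac{94}{g}$)
$F{\left(-23 \right)} + m{\left(-100,O{\left(6,8 \right)} \right)} = 1 - \left(1012 - \frac{94}{4 + 6}\right) = 1 - \left(1012 - \frac{94}{10}\right) = 1 + \left(-1012 + 94 \cdot \frac{1}{10}\right) = 1 + \left(-1012 + \frac{47}{5}\right) = 1 - \frac{5013}{5} = - \frac{5008}{5}$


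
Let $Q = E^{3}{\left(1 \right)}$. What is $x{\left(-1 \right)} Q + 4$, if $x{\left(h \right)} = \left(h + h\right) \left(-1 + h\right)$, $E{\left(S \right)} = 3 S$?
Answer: $112$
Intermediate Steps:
$x{\left(h \right)} = 2 h \left(-1 + h\right)$
$Q = 27$ ($Q = \left(3 \cdot 1\right)^{3} = 3^{3} = 27$)
$x{\left(-1 \right)} Q + 4 = 2 \left(-1\right) \left(-1 - 1\right) 27 + 4 = 2 \left(-1\right) \left(-2\right) 27 + 4 = 4 \cdot 27 + 4 = 108 + 4 = 112$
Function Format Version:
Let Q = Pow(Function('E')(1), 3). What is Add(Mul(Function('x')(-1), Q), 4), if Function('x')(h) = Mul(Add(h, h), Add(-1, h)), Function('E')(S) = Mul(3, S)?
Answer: 112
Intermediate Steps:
Function('x')(h) = Mul(2, h, Add(-1, h)) (Function('x')(h) = Mul(Mul(2, h), Add(-1, h)) = Mul(2, h, Add(-1, h)))
Q = 27 (Q = Pow(Mul(3, 1), 3) = Pow(3, 3) = 27)
Add(Mul(Function('x')(-1), Q), 4) = Add(Mul(Mul(2, -1, Add(-1, -1)), 27), 4) = Add(Mul(Mul(2, -1, -2), 27), 4) = Add(Mul(4, 27), 4) = Add(108, 4) = 112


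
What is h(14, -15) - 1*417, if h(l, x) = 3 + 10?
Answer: -404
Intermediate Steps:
h(l, x) = 13
h(14, -15) - 1*417 = 13 - 1*417 = 13 - 417 = -404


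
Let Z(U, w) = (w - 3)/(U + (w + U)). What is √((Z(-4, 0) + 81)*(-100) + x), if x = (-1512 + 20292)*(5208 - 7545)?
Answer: I*√175587990/2 ≈ 6625.5*I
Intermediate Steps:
Z(U, w) = (-3 + w)/(w + 2*U) (Z(U, w) = (-3 + w)/(U + (U + w)) = (-3 + w)/(w + 2*U))
x = -43888860 (x = 18780*(-2337) = -43888860)
√((Z(-4, 0) + 81)*(-100) + x) = √(((-3 + 0)/(0 + 2*(-4)) + 81)*(-100) - 43888860) = √((-3/(0 - 8) + 81)*(-100) - 43888860) = √((-3/(-8) + 81)*(-100) - 43888860) = √((-⅛*(-3) + 81)*(-100) - 43888860) = √((3/8 + 81)*(-100) - 43888860) = √((651/8)*(-100) - 43888860) = √(-16275/2 - 43888860) = √(-87793995/2) = I*√175587990/2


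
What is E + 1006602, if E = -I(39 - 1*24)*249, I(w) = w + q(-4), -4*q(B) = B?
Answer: 1002618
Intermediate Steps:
q(B) = -B/4
I(w) = 1 + w (I(w) = w - ¼*(-4) = w + 1 = 1 + w)
E = -3984 (E = -(1 + (39 - 1*24))*249 = -(1 + (39 - 24))*249 = -(1 + 15)*249 = -16*249 = -1*3984 = -3984)
E + 1006602 = -3984 + 1006602 = 1002618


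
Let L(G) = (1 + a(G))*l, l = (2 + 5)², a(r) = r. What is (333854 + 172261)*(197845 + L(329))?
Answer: 108316201725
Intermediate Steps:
l = 49 (l = 7² = 49)
L(G) = 49 + 49*G (L(G) = (1 + G)*49 = 49 + 49*G)
(333854 + 172261)*(197845 + L(329)) = (333854 + 172261)*(197845 + (49 + 49*329)) = 506115*(197845 + (49 + 16121)) = 506115*(197845 + 16170) = 506115*214015 = 108316201725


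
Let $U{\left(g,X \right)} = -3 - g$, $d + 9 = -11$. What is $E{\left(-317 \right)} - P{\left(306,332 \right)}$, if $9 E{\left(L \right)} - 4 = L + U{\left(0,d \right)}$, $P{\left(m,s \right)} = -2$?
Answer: $- \frac{298}{9} \approx -33.111$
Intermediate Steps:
$d = -20$ ($d = -9 - 11 = -20$)
$E{\left(L \right)} = \frac{1}{9} + \frac{L}{9}$ ($E{\left(L \right)} = \frac{4}{9} + \frac{L - 3}{9} = \frac{4}{9} + \frac{-3 + L}{9} = \frac{4}{9} + \left(- \frac{1}{3} + \frac{L}{9}\right) = \frac{1}{9} + \frac{L}{9}$)
$E{\left(-317 \right)} - P{\left(306,332 \right)} = \left(\frac{1}{9} + \frac{1}{9} \left(-317\right)\right) - -2 = \left(\frac{1}{9} - \frac{317}{9}\right) + 2 = - \frac{316}{9} + 2 = - \frac{298}{9}$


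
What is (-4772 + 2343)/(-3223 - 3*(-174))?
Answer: 2429/2701 ≈ 0.89930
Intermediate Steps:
(-4772 + 2343)/(-3223 - 3*(-174)) = -2429/(-3223 + 522) = -2429/(-2701) = -2429*(-1/2701) = 2429/2701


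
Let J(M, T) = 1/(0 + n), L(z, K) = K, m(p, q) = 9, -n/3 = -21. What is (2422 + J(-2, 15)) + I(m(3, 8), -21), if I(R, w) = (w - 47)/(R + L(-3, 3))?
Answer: 152230/63 ≈ 2416.3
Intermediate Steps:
n = 63 (n = -3*(-21) = 63)
J(M, T) = 1/63 (J(M, T) = 1/(0 + 63) = 1/63)
I(R, w) = (-47 + w)/(3 + R) (I(R, w) = (w - 47)/(R + 3) = (-47 + w)/(3 + R))
(2422 + J(-2, 15)) + I(m(3, 8), -21) = (2422 + 1/63) + (-47 - 21)/(3 + 9) = 152587/63 - 68/12 = 152587/63 + (1/12)*(-68) = 152587/63 - 17/3 = 152230/63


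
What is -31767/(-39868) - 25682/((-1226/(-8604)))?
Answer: -4404755203581/24439084 ≈ -1.8023e+5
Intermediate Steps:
-31767/(-39868) - 25682/((-1226/(-8604))) = -31767*(-1/39868) - 25682/((-1226*(-1/8604))) = 31767/39868 - 25682/613/4302 = 31767/39868 - 25682*4302/613 = 31767/39868 - 110483964/613 = -4404755203581/24439084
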